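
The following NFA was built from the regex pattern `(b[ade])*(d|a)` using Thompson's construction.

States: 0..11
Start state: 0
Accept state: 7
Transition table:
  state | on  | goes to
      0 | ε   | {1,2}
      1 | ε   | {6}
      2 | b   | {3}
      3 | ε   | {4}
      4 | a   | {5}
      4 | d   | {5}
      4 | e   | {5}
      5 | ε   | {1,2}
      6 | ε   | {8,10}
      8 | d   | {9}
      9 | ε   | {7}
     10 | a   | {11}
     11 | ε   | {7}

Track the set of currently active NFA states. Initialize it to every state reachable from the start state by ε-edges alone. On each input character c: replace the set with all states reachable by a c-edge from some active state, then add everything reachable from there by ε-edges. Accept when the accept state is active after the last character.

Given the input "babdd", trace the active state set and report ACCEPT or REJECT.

initial (ε-close {0}): {0,1,2,6,8,10}
'b' @ 1: {3,4}
'a' @ 2: {1,2,5,6,8,10}
'b' @ 3: {3,4}
'd' @ 4: {1,2,5,6,8,10}
'd' @ 5: {7,9}  (accept∈set)
after full input: {7,9}  (accept=7 in)

Answer: ACCEPT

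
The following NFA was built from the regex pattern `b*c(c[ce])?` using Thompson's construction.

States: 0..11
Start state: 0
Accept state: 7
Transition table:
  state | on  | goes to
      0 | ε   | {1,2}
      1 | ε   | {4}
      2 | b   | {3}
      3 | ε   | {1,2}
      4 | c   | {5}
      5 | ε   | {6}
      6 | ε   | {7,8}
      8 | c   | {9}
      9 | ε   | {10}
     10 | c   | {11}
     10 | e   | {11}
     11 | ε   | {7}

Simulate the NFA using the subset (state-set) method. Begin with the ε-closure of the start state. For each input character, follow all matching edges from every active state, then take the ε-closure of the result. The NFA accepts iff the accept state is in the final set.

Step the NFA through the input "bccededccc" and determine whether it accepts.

start: ε-closure({0}) = {0,1,2,4}
'b' @ 1: {1,2,3,4}
'c' @ 2: {5,6,7,8}  (accept∈set)
'c' @ 3: {9,10}
'e' @ 4: {7,11}  (accept∈set)
'd' @ 5: {}  — no active states
rest 'edccc' ignored (set empty)
end set {} — state 7 not in

Answer: REJECT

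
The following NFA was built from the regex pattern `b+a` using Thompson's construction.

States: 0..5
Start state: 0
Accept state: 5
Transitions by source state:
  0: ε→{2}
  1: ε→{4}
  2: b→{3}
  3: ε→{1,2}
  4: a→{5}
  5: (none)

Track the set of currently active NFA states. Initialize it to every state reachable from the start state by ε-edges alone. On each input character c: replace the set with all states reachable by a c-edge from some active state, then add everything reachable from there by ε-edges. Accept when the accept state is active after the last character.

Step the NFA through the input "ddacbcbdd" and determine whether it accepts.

S₀ = ε-closure({0}) = {0,2}
'd' @ 1: {}  — state set empty
rest 'dacbcbdd' ignored (set empty)
final: {}; accept 5 not in set

Answer: REJECT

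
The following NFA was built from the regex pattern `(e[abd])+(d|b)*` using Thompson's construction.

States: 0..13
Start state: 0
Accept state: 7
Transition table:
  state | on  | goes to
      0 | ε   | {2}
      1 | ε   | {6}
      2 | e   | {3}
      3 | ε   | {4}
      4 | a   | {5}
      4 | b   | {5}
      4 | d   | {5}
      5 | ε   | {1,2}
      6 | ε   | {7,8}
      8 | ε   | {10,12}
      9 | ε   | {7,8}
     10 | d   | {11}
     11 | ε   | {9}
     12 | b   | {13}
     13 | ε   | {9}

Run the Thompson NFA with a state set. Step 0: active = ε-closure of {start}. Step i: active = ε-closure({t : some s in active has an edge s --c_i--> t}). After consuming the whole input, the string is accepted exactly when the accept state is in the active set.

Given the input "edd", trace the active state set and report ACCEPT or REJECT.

initial (ε-close {0}): {0,2}
'e' @ 1: {3,4}
'd' @ 2: {1,2,5,6,7,8,10,12}  ✓accept
'd' @ 3: {7,8,9,10,11,12}  ✓accept
end set {7,8,9,10,11,12} — state 7 in

Answer: ACCEPT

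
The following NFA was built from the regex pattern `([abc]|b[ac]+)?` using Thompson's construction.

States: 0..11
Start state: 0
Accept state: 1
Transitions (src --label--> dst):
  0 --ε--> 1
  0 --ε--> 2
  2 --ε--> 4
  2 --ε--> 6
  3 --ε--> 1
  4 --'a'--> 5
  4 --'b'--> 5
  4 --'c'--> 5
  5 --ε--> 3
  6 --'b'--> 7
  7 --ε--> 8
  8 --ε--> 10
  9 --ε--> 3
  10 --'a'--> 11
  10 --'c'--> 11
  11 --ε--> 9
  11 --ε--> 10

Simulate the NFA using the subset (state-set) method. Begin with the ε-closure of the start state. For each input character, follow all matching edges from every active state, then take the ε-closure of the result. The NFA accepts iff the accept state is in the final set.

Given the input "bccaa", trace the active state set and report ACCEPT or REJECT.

Answer: ACCEPT

Trace:
S₀ = ε-closure({0}) = {0,1,2,4,6}
'b' @ 1: {1,3,5,7,8,10}  (accept∈set)
'c' @ 2: {1,3,9,10,11}  (accept∈set)
'c' @ 3: {1,3,9,10,11}  (accept∈set)
'a' @ 4: {1,3,9,10,11}  (accept∈set)
'a' @ 5: {1,3,9,10,11}  (accept∈set)
after full input: {1,3,9,10,11}  (accept=1 in)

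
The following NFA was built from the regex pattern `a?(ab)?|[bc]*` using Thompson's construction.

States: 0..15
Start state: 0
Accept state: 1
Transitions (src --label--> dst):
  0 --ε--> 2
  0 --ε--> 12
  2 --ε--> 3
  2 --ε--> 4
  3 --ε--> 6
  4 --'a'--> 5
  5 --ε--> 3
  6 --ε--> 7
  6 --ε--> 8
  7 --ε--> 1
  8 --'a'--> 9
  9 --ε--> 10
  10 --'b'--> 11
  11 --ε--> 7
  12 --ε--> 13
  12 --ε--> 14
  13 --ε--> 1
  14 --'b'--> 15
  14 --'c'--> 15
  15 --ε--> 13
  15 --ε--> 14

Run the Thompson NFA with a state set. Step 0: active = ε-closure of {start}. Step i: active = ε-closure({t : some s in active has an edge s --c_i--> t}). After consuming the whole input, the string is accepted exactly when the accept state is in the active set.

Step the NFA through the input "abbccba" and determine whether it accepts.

start: ε-closure({0}) = {0,1,2,3,4,6,7,8,12,13,14}
'a' @ 1: {1,3,5,6,7,8,9,10}  (accept∈set)
'b' @ 2: {1,7,11}  (accept∈set)
'b' @ 3: {}  — dead — no transitions
rest 'ccba' ignored (set empty)
end set {} — state 1 not in

Answer: REJECT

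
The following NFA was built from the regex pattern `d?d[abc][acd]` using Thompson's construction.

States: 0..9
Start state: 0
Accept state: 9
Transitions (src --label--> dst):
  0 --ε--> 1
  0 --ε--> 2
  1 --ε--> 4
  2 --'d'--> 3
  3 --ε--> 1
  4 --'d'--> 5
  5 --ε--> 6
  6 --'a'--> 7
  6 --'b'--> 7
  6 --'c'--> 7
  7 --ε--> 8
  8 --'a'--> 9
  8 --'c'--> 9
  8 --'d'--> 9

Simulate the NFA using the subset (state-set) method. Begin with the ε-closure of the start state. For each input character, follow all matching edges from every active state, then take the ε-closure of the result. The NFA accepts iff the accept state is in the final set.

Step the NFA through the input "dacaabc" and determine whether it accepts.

Answer: REJECT

Trace:
initial (ε-close {0}): {0,1,2,4}
'd' @ 1: {1,3,4,5,6}
'a' @ 2: {7,8}
'c' @ 3: {9}  (accept∈set)
'a' @ 4: {}  — dead — no transitions
rest 'abc' ignored (set empty)
final: {}; accept 9 not in set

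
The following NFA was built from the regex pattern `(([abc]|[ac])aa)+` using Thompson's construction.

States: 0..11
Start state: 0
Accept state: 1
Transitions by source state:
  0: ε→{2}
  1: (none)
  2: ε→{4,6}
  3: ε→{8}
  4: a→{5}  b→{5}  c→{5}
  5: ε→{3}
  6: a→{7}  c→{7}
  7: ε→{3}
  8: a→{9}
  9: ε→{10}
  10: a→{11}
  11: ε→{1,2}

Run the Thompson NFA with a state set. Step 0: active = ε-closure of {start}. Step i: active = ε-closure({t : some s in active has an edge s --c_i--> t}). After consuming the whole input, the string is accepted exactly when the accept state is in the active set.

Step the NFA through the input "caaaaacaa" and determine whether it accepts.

S₀ = ε-closure({0}) = {0,2,4,6}
'c' @ 1: {3,5,7,8}
'a' @ 2: {9,10}
'a' @ 3: {1,2,4,6,11}  (accept∈set)
'a' @ 4: {3,5,7,8}
'a' @ 5: {9,10}
'a' @ 6: {1,2,4,6,11}  (accept∈set)
'c' @ 7: {3,5,7,8}
'a' @ 8: {9,10}
'a' @ 9: {1,2,4,6,11}  (accept∈set)
after full input: {1,2,4,6,11}  (accept=1 in)

Answer: ACCEPT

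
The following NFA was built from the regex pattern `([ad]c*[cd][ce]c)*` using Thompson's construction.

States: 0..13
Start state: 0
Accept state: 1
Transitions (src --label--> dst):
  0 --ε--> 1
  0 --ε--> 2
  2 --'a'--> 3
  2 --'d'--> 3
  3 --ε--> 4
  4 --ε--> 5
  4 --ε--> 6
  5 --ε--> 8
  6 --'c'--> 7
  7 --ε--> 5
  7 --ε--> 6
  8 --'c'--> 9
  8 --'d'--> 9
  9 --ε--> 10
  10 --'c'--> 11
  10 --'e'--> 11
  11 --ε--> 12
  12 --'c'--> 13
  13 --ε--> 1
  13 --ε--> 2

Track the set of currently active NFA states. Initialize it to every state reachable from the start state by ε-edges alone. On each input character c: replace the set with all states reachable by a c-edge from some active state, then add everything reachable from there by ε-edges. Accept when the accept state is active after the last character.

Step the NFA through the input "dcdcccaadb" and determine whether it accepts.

Answer: REJECT

Steps:
S₀ = ε-closure({0}) = {0,1,2}
'd' @ 1: {3,4,5,6,8}
'c' @ 2: {5,6,7,8,9,10}
'd' @ 3: {9,10}
'c' @ 4: {11,12}
'c' @ 5: {1,2,13}  ✓accept
'c' @ 6: {}  — dead — no transitions
rest 'aadb' ignored (set empty)
end set {} — state 1 not in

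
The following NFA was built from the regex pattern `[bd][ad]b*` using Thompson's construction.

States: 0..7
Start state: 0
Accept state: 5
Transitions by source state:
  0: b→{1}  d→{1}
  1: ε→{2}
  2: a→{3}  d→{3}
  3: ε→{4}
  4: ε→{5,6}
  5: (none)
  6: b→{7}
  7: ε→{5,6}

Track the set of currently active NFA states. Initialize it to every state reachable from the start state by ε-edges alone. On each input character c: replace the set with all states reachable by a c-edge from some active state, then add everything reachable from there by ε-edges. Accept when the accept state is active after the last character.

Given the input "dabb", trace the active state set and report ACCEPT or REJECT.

start: ε-closure({0}) = {0}
'd' @ 1: {1,2}
'a' @ 2: {3,4,5,6}  [accepting]
'b' @ 3: {5,6,7}  [accepting]
'b' @ 4: {5,6,7}  [accepting]
final: {5,6,7}; accept 5 in set

Answer: ACCEPT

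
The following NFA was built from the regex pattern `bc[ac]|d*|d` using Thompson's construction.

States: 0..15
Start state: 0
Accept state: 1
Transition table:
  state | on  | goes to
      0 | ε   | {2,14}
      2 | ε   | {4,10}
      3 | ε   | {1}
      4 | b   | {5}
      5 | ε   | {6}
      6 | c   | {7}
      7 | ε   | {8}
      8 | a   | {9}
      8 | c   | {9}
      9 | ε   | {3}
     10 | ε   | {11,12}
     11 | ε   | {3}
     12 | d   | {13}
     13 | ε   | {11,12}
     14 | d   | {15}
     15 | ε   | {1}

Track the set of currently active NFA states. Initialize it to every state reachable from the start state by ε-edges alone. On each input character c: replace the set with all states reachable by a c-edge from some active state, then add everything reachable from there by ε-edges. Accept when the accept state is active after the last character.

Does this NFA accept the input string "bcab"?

initial (ε-close {0}): {0,1,2,3,4,10,11,12,14}
'b' @ 1: {5,6}
'c' @ 2: {7,8}
'a' @ 3: {1,3,9}  ✓accept
'b' @ 4: {}  — state set empty
final: {}; accept 1 not in set

Answer: REJECT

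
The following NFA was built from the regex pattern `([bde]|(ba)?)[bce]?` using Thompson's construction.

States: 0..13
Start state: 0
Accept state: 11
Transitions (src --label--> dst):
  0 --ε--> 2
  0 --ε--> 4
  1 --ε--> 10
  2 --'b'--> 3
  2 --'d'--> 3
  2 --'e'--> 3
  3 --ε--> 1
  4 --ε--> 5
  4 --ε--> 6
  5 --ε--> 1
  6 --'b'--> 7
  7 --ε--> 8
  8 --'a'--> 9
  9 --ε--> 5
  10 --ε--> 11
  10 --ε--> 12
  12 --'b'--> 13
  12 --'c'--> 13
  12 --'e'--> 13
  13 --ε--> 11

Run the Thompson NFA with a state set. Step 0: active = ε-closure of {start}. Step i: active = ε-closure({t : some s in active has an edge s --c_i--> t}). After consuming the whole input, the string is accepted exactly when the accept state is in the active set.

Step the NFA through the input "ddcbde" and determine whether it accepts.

start: ε-closure({0}) = {0,1,2,4,5,6,10,11,12}
'd' @ 1: {1,3,10,11,12}  (accept∈set)
'd' @ 2: {}  — state set empty
rest 'cbde' ignored (set empty)
after full input: {}  (accept=11 not in)

Answer: REJECT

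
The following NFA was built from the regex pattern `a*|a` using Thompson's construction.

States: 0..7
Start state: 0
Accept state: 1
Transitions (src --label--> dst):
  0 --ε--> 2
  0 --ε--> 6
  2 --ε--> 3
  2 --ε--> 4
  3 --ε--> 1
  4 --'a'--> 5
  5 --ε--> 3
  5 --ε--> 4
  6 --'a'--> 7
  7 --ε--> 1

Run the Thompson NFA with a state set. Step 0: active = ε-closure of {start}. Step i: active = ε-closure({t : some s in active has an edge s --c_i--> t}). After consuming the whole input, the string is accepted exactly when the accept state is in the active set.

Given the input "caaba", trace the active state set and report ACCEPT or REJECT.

S₀ = ε-closure({0}) = {0,1,2,3,4,6}
'c' @ 1: {}  — state set empty
rest 'aaba' ignored (set empty)
end set {} — state 1 not in

Answer: REJECT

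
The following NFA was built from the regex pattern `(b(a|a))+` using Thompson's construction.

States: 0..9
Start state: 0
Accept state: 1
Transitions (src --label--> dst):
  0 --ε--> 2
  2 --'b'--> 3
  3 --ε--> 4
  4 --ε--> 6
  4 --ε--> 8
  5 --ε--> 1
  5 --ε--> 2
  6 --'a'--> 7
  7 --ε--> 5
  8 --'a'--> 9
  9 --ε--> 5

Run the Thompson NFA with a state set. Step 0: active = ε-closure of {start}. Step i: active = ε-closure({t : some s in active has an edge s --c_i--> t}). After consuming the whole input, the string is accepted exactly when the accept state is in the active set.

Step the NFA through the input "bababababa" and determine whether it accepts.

S₀ = ε-closure({0}) = {0,2}
'b' @ 1: {3,4,6,8}
'a' @ 2: {1,2,5,7,9}  (accept∈set)
'b' @ 3: {3,4,6,8}
'a' @ 4: {1,2,5,7,9}  (accept∈set)
'b' @ 5: {3,4,6,8}
'a' @ 6: {1,2,5,7,9}  (accept∈set)
'b' @ 7: {3,4,6,8}
'a' @ 8: {1,2,5,7,9}  (accept∈set)
'b' @ 9: {3,4,6,8}
'a' @ 10: {1,2,5,7,9}  (accept∈set)
after full input: {1,2,5,7,9}  (accept=1 in)

Answer: ACCEPT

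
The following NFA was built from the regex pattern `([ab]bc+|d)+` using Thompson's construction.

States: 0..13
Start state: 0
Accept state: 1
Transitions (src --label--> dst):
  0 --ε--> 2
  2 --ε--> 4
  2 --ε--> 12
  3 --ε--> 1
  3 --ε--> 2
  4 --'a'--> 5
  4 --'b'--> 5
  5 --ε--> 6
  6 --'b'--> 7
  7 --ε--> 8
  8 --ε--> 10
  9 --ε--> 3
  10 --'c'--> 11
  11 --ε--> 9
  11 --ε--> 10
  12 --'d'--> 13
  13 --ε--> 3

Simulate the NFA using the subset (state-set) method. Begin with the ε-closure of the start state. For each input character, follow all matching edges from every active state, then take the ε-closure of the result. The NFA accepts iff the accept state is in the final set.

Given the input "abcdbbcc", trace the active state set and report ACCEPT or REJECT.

initial (ε-close {0}): {0,2,4,12}
'a' @ 1: {5,6}
'b' @ 2: {7,8,10}
'c' @ 3: {1,2,3,4,9,10,11,12}  (accept∈set)
'd' @ 4: {1,2,3,4,12,13}  (accept∈set)
'b' @ 5: {5,6}
'b' @ 6: {7,8,10}
'c' @ 7: {1,2,3,4,9,10,11,12}  (accept∈set)
'c' @ 8: {1,2,3,4,9,10,11,12}  (accept∈set)
after full input: {1,2,3,4,9,10,11,12}  (accept=1 in)

Answer: ACCEPT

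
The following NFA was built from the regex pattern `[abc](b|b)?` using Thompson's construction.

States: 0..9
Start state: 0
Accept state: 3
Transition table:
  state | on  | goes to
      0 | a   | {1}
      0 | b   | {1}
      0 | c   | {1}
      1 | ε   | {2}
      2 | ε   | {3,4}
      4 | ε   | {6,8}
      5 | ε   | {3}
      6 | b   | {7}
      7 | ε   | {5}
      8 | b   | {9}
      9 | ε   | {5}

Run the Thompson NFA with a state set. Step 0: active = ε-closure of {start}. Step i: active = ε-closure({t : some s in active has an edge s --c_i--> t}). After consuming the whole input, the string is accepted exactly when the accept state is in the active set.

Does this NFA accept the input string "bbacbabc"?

S₀ = ε-closure({0}) = {0}
'b' @ 1: {1,2,3,4,6,8}  (accept∈set)
'b' @ 2: {3,5,7,9}  (accept∈set)
'a' @ 3: {}  — dead — no transitions
rest 'cbabc' ignored (set empty)
after full input: {}  (accept=3 not in)

Answer: REJECT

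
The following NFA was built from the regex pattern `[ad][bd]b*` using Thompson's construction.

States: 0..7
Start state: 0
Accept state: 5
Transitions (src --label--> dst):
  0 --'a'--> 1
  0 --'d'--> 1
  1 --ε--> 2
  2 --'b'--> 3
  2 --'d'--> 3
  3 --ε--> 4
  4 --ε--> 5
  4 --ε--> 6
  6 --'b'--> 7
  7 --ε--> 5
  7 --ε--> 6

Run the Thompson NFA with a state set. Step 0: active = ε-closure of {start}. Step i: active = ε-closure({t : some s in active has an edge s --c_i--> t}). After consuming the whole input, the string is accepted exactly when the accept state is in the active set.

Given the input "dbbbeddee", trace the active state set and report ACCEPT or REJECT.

S₀ = ε-closure({0}) = {0}
'd' @ 1: {1,2}
'b' @ 2: {3,4,5,6}  [accepting]
'b' @ 3: {5,6,7}  [accepting]
'b' @ 4: {5,6,7}  [accepting]
'e' @ 5: {}  — no active states
rest 'ddee' ignored (set empty)
final: {}; accept 5 not in set

Answer: REJECT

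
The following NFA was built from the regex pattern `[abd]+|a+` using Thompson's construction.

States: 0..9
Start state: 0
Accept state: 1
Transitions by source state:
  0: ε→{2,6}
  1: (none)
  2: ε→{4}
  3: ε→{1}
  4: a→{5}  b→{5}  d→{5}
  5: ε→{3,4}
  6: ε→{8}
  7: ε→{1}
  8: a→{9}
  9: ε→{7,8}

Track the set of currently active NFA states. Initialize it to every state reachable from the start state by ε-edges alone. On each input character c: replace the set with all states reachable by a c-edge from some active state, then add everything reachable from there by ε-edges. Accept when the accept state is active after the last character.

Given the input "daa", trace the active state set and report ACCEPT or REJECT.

Answer: ACCEPT

Steps:
initial (ε-close {0}): {0,2,4,6,8}
'd' @ 1: {1,3,4,5}  [accepting]
'a' @ 2: {1,3,4,5}  [accepting]
'a' @ 3: {1,3,4,5}  [accepting]
end set {1,3,4,5} — state 1 in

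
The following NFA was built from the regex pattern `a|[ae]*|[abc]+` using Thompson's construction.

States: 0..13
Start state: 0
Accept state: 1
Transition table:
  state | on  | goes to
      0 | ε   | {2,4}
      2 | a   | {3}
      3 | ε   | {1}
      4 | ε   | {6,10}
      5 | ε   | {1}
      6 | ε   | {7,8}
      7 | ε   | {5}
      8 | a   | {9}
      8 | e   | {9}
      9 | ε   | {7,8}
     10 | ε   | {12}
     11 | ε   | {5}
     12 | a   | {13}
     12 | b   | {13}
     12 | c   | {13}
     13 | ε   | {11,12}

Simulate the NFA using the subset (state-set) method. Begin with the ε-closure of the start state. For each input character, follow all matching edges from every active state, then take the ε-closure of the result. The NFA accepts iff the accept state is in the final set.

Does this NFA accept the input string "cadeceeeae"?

start: ε-closure({0}) = {0,1,2,4,5,6,7,8,10,12}
'c' @ 1: {1,5,11,12,13}  (accept∈set)
'a' @ 2: {1,5,11,12,13}  (accept∈set)
'd' @ 3: {}  — no active states
rest 'eceeeae' ignored (set empty)
final: {}; accept 1 not in set

Answer: REJECT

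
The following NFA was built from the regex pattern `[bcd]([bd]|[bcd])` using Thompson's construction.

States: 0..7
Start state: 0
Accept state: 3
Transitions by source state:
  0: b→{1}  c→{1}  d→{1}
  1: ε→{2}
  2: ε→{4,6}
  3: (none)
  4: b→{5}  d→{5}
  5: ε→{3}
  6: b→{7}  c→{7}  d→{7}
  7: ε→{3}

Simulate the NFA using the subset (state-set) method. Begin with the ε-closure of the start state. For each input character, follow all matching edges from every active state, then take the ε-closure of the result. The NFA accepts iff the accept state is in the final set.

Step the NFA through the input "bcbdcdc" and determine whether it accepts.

Answer: REJECT

Steps:
S₀ = ε-closure({0}) = {0}
'b' @ 1: {1,2,4,6}
'c' @ 2: {3,7}  (accept∈set)
'b' @ 3: {}  — state set empty
rest 'dcdc' ignored (set empty)
end set {} — state 3 not in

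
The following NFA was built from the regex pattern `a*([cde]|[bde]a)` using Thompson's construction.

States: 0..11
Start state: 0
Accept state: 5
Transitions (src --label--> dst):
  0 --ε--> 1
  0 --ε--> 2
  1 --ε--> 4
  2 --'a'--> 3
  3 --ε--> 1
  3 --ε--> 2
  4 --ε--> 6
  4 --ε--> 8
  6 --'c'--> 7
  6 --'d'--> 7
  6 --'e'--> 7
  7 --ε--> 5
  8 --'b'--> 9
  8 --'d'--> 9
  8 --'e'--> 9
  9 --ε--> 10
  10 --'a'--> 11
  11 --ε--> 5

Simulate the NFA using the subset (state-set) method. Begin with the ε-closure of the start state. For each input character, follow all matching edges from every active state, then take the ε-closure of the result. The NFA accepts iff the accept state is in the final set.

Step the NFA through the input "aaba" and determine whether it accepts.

S₀ = ε-closure({0}) = {0,1,2,4,6,8}
'a' @ 1: {1,2,3,4,6,8}
'a' @ 2: {1,2,3,4,6,8}
'b' @ 3: {9,10}
'a' @ 4: {5,11}  ✓accept
after full input: {5,11}  (accept=5 in)

Answer: ACCEPT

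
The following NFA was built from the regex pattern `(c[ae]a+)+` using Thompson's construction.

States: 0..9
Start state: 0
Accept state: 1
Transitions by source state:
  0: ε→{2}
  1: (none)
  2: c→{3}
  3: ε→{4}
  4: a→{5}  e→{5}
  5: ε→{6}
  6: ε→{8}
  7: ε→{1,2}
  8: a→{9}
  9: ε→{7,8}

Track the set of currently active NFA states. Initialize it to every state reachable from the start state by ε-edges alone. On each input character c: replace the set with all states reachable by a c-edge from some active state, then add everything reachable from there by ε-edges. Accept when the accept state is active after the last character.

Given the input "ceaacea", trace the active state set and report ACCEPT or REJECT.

initial (ε-close {0}): {0,2}
'c' @ 1: {3,4}
'e' @ 2: {5,6,8}
'a' @ 3: {1,2,7,8,9}  (accept∈set)
'a' @ 4: {1,2,7,8,9}  (accept∈set)
'c' @ 5: {3,4}
'e' @ 6: {5,6,8}
'a' @ 7: {1,2,7,8,9}  (accept∈set)
after full input: {1,2,7,8,9}  (accept=1 in)

Answer: ACCEPT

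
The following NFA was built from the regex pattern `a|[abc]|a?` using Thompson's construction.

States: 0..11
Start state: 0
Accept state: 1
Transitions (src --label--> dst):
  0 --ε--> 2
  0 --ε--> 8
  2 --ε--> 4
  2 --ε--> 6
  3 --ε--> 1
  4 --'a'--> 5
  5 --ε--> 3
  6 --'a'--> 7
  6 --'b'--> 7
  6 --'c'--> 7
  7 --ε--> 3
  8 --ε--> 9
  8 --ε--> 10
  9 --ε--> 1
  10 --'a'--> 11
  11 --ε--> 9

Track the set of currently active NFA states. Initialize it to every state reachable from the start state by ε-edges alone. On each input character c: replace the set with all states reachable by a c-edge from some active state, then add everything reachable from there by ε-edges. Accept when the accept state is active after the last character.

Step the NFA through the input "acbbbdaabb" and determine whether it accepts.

Answer: REJECT

Trace:
initial (ε-close {0}): {0,1,2,4,6,8,9,10}
'a' @ 1: {1,3,5,7,9,11}  [accepting]
'c' @ 2: {}  — no active states
rest 'bbbdaabb' ignored (set empty)
final: {}; accept 1 not in set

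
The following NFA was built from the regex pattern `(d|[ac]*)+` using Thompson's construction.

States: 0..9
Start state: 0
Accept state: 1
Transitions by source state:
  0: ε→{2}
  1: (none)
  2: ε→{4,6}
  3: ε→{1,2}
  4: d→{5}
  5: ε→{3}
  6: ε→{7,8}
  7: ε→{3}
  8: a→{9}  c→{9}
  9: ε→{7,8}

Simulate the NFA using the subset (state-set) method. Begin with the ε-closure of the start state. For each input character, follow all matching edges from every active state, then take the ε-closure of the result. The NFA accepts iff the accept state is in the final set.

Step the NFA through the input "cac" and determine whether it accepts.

start: ε-closure({0}) = {0,1,2,3,4,6,7,8}
'c' @ 1: {1,2,3,4,6,7,8,9}  (accept∈set)
'a' @ 2: {1,2,3,4,6,7,8,9}  (accept∈set)
'c' @ 3: {1,2,3,4,6,7,8,9}  (accept∈set)
end set {1,2,3,4,6,7,8,9} — state 1 in

Answer: ACCEPT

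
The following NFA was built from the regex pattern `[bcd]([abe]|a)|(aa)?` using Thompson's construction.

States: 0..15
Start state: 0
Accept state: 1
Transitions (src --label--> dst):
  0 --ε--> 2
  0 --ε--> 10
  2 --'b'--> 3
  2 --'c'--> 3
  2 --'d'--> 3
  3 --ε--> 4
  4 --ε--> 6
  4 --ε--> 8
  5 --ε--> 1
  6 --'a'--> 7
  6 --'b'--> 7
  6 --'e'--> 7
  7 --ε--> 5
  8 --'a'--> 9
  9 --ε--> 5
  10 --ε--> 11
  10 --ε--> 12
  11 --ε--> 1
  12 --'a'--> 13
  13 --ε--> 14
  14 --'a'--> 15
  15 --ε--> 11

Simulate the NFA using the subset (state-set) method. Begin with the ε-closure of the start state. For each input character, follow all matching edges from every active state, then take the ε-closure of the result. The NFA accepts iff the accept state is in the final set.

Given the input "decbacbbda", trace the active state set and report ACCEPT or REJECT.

Answer: REJECT

Trace:
S₀ = ε-closure({0}) = {0,1,2,10,11,12}
'd' @ 1: {3,4,6,8}
'e' @ 2: {1,5,7}  [accepting]
'c' @ 3: {}  — dead — no transitions
rest 'bacbbda' ignored (set empty)
final: {}; accept 1 not in set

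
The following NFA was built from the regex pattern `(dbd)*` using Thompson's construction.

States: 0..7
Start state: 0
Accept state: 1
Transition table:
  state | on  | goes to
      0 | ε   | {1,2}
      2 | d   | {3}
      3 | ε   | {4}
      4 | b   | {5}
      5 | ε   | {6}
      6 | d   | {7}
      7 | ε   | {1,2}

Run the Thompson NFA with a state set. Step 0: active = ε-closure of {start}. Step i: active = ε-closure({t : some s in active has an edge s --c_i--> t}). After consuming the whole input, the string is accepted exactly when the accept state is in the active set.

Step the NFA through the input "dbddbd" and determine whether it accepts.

initial (ε-close {0}): {0,1,2}
'd' @ 1: {3,4}
'b' @ 2: {5,6}
'd' @ 3: {1,2,7}  [accepting]
'd' @ 4: {3,4}
'b' @ 5: {5,6}
'd' @ 6: {1,2,7}  [accepting]
end set {1,2,7} — state 1 in

Answer: ACCEPT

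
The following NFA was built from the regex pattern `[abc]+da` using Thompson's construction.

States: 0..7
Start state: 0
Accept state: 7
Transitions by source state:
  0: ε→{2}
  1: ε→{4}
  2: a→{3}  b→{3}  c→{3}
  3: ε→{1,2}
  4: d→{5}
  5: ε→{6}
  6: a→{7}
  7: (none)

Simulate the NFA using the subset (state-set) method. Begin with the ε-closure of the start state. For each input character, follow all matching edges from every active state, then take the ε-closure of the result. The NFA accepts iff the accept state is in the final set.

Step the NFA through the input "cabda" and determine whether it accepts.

initial (ε-close {0}): {0,2}
'c' @ 1: {1,2,3,4}
'a' @ 2: {1,2,3,4}
'b' @ 3: {1,2,3,4}
'd' @ 4: {5,6}
'a' @ 5: {7}  [accepting]
after full input: {7}  (accept=7 in)

Answer: ACCEPT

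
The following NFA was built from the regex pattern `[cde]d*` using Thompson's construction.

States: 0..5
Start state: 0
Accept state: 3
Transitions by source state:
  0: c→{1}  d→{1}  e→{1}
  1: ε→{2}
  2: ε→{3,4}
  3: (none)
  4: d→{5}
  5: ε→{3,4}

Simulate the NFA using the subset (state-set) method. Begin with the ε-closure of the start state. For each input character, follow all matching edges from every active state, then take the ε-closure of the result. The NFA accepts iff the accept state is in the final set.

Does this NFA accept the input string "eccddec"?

Answer: REJECT

Trace:
start: ε-closure({0}) = {0}
'e' @ 1: {1,2,3,4}  (accept∈set)
'c' @ 2: {}  — dead — no transitions
rest 'cddec' ignored (set empty)
after full input: {}  (accept=3 not in)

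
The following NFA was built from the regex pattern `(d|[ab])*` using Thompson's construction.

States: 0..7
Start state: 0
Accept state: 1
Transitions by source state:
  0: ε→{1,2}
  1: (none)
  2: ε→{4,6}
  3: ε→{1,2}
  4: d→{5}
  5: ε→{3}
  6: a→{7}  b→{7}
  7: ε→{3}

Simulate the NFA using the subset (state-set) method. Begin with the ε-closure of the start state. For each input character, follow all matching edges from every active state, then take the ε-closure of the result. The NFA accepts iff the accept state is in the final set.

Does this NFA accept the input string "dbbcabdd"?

start: ε-closure({0}) = {0,1,2,4,6}
'd' @ 1: {1,2,3,4,5,6}  ✓accept
'b' @ 2: {1,2,3,4,6,7}  ✓accept
'b' @ 3: {1,2,3,4,6,7}  ✓accept
'c' @ 4: {}  — dead — no transitions
rest 'abdd' ignored (set empty)
after full input: {}  (accept=1 not in)

Answer: REJECT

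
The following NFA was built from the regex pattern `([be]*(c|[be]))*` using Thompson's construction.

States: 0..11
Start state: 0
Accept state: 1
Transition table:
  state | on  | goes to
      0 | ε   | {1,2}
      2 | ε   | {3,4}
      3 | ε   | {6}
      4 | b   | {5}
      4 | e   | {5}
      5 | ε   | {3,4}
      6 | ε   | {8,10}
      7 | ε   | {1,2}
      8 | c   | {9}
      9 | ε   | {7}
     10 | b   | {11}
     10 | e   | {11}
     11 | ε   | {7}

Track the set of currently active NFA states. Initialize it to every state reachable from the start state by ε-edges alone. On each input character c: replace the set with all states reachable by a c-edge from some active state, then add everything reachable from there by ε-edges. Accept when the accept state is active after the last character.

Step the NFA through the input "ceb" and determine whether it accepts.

Answer: ACCEPT

Steps:
S₀ = ε-closure({0}) = {0,1,2,3,4,6,8,10}
'c' @ 1: {1,2,3,4,6,7,8,9,10}  [accepting]
'e' @ 2: {1,2,3,4,5,6,7,8,10,11}  [accepting]
'b' @ 3: {1,2,3,4,5,6,7,8,10,11}  [accepting]
after full input: {1,2,3,4,5,6,7,8,10,11}  (accept=1 in)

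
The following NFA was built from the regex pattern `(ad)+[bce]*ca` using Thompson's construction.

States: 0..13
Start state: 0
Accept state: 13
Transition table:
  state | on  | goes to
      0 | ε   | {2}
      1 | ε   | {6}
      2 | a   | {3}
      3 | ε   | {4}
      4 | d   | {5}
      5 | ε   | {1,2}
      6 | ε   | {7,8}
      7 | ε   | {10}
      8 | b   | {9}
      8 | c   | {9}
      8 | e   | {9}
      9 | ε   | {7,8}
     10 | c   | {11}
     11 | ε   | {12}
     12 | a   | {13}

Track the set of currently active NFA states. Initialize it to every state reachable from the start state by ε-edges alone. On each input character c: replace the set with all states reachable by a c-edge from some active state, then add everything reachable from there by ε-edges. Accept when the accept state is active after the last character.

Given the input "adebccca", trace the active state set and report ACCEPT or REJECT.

Answer: ACCEPT

Steps:
initial (ε-close {0}): {0,2}
'a' @ 1: {3,4}
'd' @ 2: {1,2,5,6,7,8,10}
'e' @ 3: {7,8,9,10}
'b' @ 4: {7,8,9,10}
'c' @ 5: {7,8,9,10,11,12}
'c' @ 6: {7,8,9,10,11,12}
'c' @ 7: {7,8,9,10,11,12}
'a' @ 8: {13}  [accepting]
end set {13} — state 13 in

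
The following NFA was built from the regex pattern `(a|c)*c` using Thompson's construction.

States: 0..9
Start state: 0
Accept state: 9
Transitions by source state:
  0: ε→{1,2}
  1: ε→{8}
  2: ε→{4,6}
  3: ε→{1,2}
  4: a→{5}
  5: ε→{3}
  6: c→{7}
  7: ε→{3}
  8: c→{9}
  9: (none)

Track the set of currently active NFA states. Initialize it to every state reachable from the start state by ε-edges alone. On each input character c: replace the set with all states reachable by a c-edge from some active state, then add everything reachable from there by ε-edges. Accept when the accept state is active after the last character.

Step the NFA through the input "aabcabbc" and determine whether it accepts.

Answer: REJECT

Derivation:
start: ε-closure({0}) = {0,1,2,4,6,8}
'a' @ 1: {1,2,3,4,5,6,8}
'a' @ 2: {1,2,3,4,5,6,8}
'b' @ 3: {}  — dead — no transitions
rest 'cabbc' ignored (set empty)
after full input: {}  (accept=9 not in)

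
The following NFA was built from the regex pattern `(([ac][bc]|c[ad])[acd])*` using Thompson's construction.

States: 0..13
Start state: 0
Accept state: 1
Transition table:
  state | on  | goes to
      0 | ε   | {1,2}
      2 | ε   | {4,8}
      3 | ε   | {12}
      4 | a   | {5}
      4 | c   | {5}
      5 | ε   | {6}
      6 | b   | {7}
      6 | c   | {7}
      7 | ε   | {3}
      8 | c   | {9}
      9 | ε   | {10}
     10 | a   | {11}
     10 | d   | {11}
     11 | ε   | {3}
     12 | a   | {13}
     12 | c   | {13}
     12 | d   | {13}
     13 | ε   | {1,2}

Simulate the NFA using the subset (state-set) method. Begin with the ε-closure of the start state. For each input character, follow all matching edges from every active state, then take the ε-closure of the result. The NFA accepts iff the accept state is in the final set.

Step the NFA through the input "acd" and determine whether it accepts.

Answer: ACCEPT

Trace:
initial (ε-close {0}): {0,1,2,4,8}
'a' @ 1: {5,6}
'c' @ 2: {3,7,12}
'd' @ 3: {1,2,4,8,13}  (accept∈set)
final: {1,2,4,8,13}; accept 1 in set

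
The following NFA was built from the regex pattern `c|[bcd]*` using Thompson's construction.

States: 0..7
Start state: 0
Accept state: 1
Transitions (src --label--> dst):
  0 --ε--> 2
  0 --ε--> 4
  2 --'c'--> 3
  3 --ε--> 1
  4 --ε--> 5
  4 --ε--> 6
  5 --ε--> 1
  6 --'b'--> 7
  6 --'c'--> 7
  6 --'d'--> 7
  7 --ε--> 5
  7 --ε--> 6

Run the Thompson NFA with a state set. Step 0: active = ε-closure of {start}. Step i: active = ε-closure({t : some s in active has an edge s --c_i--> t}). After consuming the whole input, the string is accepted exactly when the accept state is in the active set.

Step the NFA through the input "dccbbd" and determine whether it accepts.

initial (ε-close {0}): {0,1,2,4,5,6}
'd' @ 1: {1,5,6,7}  ✓accept
'c' @ 2: {1,5,6,7}  ✓accept
'c' @ 3: {1,5,6,7}  ✓accept
'b' @ 4: {1,5,6,7}  ✓accept
'b' @ 5: {1,5,6,7}  ✓accept
'd' @ 6: {1,5,6,7}  ✓accept
after full input: {1,5,6,7}  (accept=1 in)

Answer: ACCEPT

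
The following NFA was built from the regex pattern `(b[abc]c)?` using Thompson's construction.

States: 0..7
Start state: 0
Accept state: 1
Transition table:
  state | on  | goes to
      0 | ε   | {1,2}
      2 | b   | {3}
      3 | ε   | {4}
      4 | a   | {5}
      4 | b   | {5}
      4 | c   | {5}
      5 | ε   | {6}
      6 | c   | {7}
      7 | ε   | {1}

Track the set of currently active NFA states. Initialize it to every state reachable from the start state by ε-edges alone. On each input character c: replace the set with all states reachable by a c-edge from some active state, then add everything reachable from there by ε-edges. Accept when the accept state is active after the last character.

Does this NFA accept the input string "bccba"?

Answer: REJECT

Derivation:
initial (ε-close {0}): {0,1,2}
'b' @ 1: {3,4}
'c' @ 2: {5,6}
'c' @ 3: {1,7}  [accepting]
'b' @ 4: {}  — state set empty
rest 'a' ignored (set empty)
final: {}; accept 1 not in set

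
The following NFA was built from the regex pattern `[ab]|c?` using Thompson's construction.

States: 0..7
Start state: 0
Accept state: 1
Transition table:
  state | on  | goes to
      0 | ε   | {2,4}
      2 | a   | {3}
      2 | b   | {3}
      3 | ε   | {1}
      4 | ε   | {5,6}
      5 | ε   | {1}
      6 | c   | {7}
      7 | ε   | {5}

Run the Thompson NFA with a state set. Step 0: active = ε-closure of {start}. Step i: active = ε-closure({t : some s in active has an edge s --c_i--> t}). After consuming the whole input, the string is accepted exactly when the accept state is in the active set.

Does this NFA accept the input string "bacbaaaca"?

start: ε-closure({0}) = {0,1,2,4,5,6}
'b' @ 1: {1,3}  [accepting]
'a' @ 2: {}  — dead — no transitions
rest 'cbaaaca' ignored (set empty)
after full input: {}  (accept=1 not in)

Answer: REJECT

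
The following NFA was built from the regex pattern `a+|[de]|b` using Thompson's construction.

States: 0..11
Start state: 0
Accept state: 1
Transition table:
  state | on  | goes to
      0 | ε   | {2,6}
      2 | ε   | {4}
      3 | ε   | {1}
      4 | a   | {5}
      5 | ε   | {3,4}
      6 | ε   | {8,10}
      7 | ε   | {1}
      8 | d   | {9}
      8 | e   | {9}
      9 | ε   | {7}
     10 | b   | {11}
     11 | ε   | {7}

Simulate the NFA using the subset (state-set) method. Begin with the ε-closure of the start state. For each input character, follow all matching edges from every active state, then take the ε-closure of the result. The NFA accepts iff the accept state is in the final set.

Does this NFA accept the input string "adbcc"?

start: ε-closure({0}) = {0,2,4,6,8,10}
'a' @ 1: {1,3,4,5}  [accepting]
'd' @ 2: {}  — no active states
rest 'bcc' ignored (set empty)
after full input: {}  (accept=1 not in)

Answer: REJECT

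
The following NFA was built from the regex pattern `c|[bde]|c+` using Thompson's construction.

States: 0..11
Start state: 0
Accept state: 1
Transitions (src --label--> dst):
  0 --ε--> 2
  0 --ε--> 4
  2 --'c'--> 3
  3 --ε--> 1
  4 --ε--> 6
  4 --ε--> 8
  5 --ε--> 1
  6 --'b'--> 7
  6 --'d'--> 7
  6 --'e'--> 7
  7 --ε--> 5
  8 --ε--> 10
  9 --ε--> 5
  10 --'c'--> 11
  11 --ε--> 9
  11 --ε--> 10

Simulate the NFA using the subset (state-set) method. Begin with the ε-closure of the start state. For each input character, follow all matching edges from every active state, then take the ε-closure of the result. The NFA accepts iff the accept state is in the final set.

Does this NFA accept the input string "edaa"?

start: ε-closure({0}) = {0,2,4,6,8,10}
'e' @ 1: {1,5,7}  ✓accept
'd' @ 2: {}  — no active states
rest 'aa' ignored (set empty)
end set {} — state 1 not in

Answer: REJECT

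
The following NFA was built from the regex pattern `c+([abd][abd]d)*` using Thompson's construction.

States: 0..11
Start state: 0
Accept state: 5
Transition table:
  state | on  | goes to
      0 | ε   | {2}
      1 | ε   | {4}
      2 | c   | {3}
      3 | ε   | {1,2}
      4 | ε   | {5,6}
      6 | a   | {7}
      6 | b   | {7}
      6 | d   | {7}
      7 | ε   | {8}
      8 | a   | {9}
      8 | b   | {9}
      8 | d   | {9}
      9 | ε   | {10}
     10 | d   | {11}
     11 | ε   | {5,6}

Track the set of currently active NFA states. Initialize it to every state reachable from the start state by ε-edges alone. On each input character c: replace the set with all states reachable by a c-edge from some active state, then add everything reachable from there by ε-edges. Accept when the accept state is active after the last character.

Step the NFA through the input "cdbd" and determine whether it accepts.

Answer: ACCEPT

Steps:
start: ε-closure({0}) = {0,2}
'c' @ 1: {1,2,3,4,5,6}  (accept∈set)
'd' @ 2: {7,8}
'b' @ 3: {9,10}
'd' @ 4: {5,6,11}  (accept∈set)
after full input: {5,6,11}  (accept=5 in)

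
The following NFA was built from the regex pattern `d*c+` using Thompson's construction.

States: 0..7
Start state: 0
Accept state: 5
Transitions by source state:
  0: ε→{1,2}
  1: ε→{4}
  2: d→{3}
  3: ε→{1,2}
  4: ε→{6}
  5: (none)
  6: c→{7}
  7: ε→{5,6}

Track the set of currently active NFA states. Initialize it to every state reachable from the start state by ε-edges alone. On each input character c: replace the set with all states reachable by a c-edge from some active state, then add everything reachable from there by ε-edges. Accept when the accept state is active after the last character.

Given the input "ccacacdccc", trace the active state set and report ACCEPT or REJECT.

Answer: REJECT

Derivation:
initial (ε-close {0}): {0,1,2,4,6}
'c' @ 1: {5,6,7}  [accepting]
'c' @ 2: {5,6,7}  [accepting]
'a' @ 3: {}  — no active states
rest 'cacdccc' ignored (set empty)
after full input: {}  (accept=5 not in)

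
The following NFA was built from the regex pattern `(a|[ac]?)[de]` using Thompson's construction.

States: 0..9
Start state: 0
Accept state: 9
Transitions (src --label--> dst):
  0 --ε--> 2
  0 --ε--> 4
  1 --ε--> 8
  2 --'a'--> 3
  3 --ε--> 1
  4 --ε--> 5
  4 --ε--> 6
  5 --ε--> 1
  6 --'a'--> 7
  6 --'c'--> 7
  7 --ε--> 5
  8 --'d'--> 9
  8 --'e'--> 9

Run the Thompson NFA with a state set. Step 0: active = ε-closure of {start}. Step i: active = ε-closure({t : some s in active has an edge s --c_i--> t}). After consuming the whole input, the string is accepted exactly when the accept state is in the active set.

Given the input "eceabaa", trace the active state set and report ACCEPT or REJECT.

Answer: REJECT

Trace:
start: ε-closure({0}) = {0,1,2,4,5,6,8}
'e' @ 1: {9}  [accepting]
'c' @ 2: {}  — dead — no transitions
rest 'eabaa' ignored (set empty)
final: {}; accept 9 not in set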